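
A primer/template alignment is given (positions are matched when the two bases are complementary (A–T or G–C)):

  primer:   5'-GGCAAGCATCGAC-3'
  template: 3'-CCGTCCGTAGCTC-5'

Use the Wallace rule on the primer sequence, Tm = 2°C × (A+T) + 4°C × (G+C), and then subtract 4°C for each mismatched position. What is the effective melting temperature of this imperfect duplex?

Primer base counts: A=4, T=1, G=4, C=4 → A+T=5, G+C=8
Perfect-match Tm = 2(5) + 4(8) = 10 + 32 = 42°C
Mismatches (positions where the bases are not complementary): 2 (at positions 5, 13)
Effective Tm = 42 − 2×4 = 42 − 8 = 34°C

34°C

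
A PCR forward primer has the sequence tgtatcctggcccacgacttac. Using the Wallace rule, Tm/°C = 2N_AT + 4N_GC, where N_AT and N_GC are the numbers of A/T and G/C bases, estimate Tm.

68°C

Scanning the sequence gives A=4, C=8, G=4, T=6.
So N_AT = 10 and N_GC = 12.
Tm = 4·12 + 2·10 = 48 + 20 = 68°C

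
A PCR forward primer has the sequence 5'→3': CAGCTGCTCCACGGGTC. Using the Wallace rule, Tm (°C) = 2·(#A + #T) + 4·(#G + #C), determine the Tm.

58°C

Counting bases: A=2, G=5, T=3, C=7
A+T = 5, G+C = 12
Tm = 4·12 + 2·5 = 48 + 10 = 58°C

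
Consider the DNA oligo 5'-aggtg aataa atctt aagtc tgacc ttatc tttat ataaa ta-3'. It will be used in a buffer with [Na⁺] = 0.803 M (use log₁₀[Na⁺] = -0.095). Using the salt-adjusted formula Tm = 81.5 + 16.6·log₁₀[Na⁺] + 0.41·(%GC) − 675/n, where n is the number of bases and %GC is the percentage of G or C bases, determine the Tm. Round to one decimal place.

Length n = 42. Counting bases: C=5, G=5, A=16, T=16
G+C = 10, so %GC = 10/42 × 100 = 23.81%
Salt term: 16.6 × (-0.095) = -1.577
GC term: 0.41 × 23.81 = 9.762; length term: −675/42 = −16.071
Tm = 81.5 + (-1.577) + 9.762 − 16.071 = 73.614 → 73.6°C

73.6°C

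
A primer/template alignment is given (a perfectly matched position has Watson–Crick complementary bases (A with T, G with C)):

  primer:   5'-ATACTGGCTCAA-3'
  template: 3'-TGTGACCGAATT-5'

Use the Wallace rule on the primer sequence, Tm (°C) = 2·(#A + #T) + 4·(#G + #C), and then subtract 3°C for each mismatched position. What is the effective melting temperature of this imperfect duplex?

Primer base counts: A=4, T=3, G=2, C=3 → A+T=7, G+C=5
Perfect-match Tm = 2(7) + 4(5) = 14 + 20 = 34°C
Mismatches (positions where the bases are not complementary): 2 (at positions 2, 10)
Effective Tm = 34 − 2×3 = 34 − 6 = 28°C

28°C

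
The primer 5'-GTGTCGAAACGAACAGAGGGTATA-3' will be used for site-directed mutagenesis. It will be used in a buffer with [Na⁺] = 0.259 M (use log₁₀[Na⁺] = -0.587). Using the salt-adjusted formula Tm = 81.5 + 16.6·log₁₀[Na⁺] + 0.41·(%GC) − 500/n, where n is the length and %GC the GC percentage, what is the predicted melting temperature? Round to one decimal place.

69.7°C

Length n = 24. Base counts: C=3, G=8, A=9, T=4
G+C = 11, so %GC = 11/24 × 100 = 45.833%
Salt term: 16.6 × (-0.587) = -9.744
GC term: 0.41 × 45.833 = 18.792; length term: −500/24 = −20.833
Tm = 81.5 + (-9.744) + 18.792 − 20.833 = 69.715 → 69.7°C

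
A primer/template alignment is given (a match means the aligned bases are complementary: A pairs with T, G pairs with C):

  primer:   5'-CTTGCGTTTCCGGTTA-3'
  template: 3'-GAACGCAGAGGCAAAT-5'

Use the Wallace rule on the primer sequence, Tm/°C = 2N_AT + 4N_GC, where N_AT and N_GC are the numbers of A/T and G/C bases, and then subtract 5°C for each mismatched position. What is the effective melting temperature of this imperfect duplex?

Primer base counts: A=1, T=7, G=4, C=4 → A+T=8, G+C=8
Perfect-match Tm = 2(8) + 4(8) = 16 + 32 = 48°C
Mismatches (positions where the bases are not complementary): 2 (at positions 8, 13)
Effective Tm = 48 − 2×5 = 48 − 10 = 38°C

38°C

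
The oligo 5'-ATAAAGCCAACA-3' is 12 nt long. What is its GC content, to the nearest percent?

33%

Counting bases: T=1, C=3, A=7, G=1
G+C = 1 + 3 = 4 out of 12 bases
%GC = 4/12 × 100 = 33.33% ≈ 33%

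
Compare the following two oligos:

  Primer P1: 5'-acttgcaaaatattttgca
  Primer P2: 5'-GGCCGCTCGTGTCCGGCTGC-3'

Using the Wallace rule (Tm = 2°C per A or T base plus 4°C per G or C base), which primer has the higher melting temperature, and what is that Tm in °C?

Primer P1: A+T=14, G+C=5 → Tm = 2(14)+4(5) = 48°C
Primer P2: A+T=4, G+C=16 → Tm = 2(4)+4(16) = 72°C
48°C vs 72°C → primer P2 is higher.

Primer P2, 72°C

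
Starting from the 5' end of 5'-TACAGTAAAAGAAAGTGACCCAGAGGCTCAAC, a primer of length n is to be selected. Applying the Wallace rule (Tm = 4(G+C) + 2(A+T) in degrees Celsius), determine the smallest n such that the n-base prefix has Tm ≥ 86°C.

n = 30

First 29 bases: TACAGTAAAAGAAAGTGACCCAGAGGCTC → Tm = 84°C (< 86°C)
First 30 bases: TACAGTAAAAGAAAGTGACCCAGAGGCTCA → Tm = 86°C (≥ 86°C)
Since every base adds ≥2°C, Tm only increases with n, so the threshold is first crossed at n = 30.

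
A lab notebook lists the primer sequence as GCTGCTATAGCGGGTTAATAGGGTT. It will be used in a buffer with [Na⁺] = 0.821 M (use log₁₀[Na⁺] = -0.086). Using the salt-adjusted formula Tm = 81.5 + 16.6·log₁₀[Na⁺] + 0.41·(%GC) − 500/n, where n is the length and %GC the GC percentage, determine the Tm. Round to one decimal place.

79.8°C

Length n = 25. C=3, A=5, G=9, T=8
G+C = 12, so %GC = 12/25 × 100 = 48%
Salt term: 16.6 × (-0.086) = -1.428
GC term: 0.41 × 48 = 19.68; length term: −500/25 = −20
Tm = 81.5 + (-1.428) + 19.68 − 20 = 79.752 → 79.8°C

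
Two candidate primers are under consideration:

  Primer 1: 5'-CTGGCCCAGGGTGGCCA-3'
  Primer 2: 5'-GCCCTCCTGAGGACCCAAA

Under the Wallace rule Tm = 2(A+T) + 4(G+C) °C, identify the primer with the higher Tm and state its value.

Primer 1: A+T=4, G+C=13 → Tm = 2(4)+4(13) = 60°C
Primer 2: A+T=7, G+C=12 → Tm = 2(7)+4(12) = 62°C
60°C vs 62°C → primer 2 is higher.

Primer 2, 62°C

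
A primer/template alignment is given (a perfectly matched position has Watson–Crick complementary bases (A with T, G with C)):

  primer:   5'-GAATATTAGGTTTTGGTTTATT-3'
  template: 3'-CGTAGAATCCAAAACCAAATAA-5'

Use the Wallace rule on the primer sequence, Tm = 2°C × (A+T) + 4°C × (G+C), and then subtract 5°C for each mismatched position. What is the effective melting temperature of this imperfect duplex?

Primer base counts: A=5, T=12, G=5, C=0 → A+T=17, G+C=5
Perfect-match Tm = 2(17) + 4(5) = 34 + 20 = 54°C
Mismatches (positions where the bases are not complementary): 2 (at positions 2, 5)
Effective Tm = 54 − 2×5 = 54 − 10 = 44°C

44°C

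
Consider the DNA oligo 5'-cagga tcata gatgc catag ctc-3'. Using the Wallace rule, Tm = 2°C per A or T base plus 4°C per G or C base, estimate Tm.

Counting bases: A=7, G=5, C=6, T=5
So N_AT = 12 and N_GC = 11.
Tm = 2(12) + 4(11) = 24 + 44 = 68°C

68°C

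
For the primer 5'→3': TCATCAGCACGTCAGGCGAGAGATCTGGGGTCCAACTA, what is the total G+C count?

21

Counting bases: C=10, A=10, T=7, G=11
Total G or C: 11 + 10 = 21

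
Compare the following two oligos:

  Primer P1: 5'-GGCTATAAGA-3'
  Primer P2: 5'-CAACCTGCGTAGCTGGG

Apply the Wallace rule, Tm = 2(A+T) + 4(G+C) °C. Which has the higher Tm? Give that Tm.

Primer P2, 56°C

Primer P1: A+T=6, G+C=4 → Tm = 2(6)+4(4) = 28°C
Primer P2: A+T=6, G+C=11 → Tm = 2(6)+4(11) = 56°C
28°C vs 56°C → primer P2 is higher.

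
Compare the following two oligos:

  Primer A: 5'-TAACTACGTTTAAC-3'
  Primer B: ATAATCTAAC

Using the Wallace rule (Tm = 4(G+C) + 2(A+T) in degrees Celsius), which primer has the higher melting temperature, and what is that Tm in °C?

Primer A: A+T=10, G+C=4 → Tm = 2(10)+4(4) = 36°C
Primer B: A+T=8, G+C=2 → Tm = 2(8)+4(2) = 24°C
36°C vs 24°C → primer A is higher.

Primer A, 36°C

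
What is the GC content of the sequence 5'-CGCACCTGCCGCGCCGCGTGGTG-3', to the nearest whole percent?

Scanning the sequence gives A=1, G=9, C=10, T=3.
G+C = 9 + 10 = 19 out of 23 bases
%GC = 19/23 × 100 = 82.61% ≈ 83%

83%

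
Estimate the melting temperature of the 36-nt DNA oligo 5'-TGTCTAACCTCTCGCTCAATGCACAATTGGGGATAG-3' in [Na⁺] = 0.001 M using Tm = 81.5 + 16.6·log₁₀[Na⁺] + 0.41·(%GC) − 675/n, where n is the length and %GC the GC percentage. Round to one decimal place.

32.3°C

Length n = 36. Scanning the sequence gives A=9, C=9, T=10, G=8.
G+C = 17, so %GC = 17/36 × 100 = 47.222%
Salt term: 16.6 × (-3) = -49.8
GC term: 0.41 × 47.222 = 19.361; length term: −675/36 = −18.75
Tm = 81.5 + (-49.8) + 19.361 − 18.75 = 32.311 → 32.3°C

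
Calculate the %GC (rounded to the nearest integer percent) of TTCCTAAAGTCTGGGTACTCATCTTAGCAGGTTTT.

C=7, T=14, A=7, G=7
G+C = 7 + 7 = 14 out of 35 bases
%GC = 14/35 × 100 = 40% ≈ 40%

40%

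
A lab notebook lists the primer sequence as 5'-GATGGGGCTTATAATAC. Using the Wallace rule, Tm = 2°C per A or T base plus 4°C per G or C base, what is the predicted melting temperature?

48°C

T=5, C=2, G=5, A=5
So N_AT = 10 and N_GC = 7.
Tm = 2×10 + 4×7 = 48°C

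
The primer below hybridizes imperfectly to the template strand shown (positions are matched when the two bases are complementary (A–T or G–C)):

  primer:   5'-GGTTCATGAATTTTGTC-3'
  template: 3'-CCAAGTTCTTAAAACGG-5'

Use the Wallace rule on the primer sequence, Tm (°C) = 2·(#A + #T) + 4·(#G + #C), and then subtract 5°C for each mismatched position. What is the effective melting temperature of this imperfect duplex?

36°C

Primer base counts: A=3, T=8, G=4, C=2 → A+T=11, G+C=6
Perfect-match Tm = 2(11) + 4(6) = 22 + 24 = 46°C
Mismatches (positions where the bases are not complementary): 2 (at positions 7, 16)
Effective Tm = 46 − 2×5 = 46 − 10 = 36°C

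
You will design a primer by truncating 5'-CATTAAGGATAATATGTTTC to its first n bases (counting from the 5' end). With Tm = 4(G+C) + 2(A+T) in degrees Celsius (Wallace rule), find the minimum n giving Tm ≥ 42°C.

First 16 bases: CATTAAGGATAATATG → Tm = 40°C (< 42°C)
First 17 bases: CATTAAGGATAATATGT → Tm = 42°C (≥ 42°C)
Since every base adds ≥2°C, Tm only increases with n, so the threshold is first crossed at n = 17.

n = 17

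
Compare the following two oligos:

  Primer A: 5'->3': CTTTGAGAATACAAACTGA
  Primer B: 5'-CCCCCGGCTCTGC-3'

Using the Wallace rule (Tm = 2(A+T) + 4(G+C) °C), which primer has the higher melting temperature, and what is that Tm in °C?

Primer A: A+T=13, G+C=6 → Tm = 2(13)+4(6) = 50°C
Primer B: A+T=2, G+C=11 → Tm = 2(2)+4(11) = 48°C
50°C vs 48°C → primer A is higher.

Primer A, 50°C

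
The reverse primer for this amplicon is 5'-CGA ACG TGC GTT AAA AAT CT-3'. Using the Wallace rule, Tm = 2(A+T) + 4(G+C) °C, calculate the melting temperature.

56°C

Base counts: G=4, C=4, T=5, A=7
So N_AT = 12 and N_GC = 8.
Tm = 2×12 + 4×8 = 56°C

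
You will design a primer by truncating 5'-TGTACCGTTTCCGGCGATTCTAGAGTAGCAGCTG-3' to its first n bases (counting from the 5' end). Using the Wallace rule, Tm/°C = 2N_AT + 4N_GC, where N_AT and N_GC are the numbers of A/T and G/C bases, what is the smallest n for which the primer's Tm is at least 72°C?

n = 24

First 23 bases: TGTACCGTTTCCGGCGATTCTAG → Tm = 70°C (< 72°C)
First 24 bases: TGTACCGTTTCCGGCGATTCTAGA → Tm = 72°C (≥ 72°C)
Since every base adds ≥2°C, Tm only increases with n, so the threshold is first crossed at n = 24.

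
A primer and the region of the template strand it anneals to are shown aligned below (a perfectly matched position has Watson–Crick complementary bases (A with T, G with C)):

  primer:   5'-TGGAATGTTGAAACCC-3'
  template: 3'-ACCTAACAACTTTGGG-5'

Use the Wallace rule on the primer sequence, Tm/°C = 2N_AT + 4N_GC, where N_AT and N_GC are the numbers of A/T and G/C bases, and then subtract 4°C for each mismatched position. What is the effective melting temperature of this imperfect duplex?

Primer base counts: A=5, T=4, G=4, C=3 → A+T=9, G+C=7
Perfect-match Tm = 2(9) + 4(7) = 18 + 28 = 46°C
Mismatches (positions where the bases are not complementary): 1 (at position 5)
Effective Tm = 46 − 1×4 = 46 − 4 = 42°C

42°C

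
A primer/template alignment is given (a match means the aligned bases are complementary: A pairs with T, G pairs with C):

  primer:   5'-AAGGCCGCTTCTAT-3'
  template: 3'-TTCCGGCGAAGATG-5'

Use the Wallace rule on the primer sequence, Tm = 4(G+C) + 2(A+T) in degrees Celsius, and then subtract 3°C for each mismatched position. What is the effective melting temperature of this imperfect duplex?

Primer base counts: A=3, T=4, G=3, C=4 → A+T=7, G+C=7
Perfect-match Tm = 2(7) + 4(7) = 14 + 28 = 42°C
Mismatches (positions where the bases are not complementary): 1 (at position 14)
Effective Tm = 42 − 1×3 = 42 − 3 = 39°C

39°C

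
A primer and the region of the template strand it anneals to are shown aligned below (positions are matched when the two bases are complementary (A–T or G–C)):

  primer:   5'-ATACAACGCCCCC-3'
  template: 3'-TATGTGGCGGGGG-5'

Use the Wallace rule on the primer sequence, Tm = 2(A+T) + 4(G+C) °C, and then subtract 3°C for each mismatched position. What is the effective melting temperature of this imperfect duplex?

Primer base counts: A=4, T=1, G=1, C=7 → A+T=5, G+C=8
Perfect-match Tm = 2(5) + 4(8) = 10 + 32 = 42°C
Mismatches (positions where the bases are not complementary): 1 (at position 6)
Effective Tm = 42 − 1×3 = 42 − 3 = 39°C

39°C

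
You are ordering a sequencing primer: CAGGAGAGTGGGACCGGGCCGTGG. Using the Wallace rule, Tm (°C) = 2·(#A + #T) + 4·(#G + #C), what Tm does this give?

84°C

Scanning the sequence gives C=5, A=4, T=2, G=13.
So N_AT = 6 and N_GC = 18.
Tm = 4·18 + 2·6 = 72 + 12 = 84°C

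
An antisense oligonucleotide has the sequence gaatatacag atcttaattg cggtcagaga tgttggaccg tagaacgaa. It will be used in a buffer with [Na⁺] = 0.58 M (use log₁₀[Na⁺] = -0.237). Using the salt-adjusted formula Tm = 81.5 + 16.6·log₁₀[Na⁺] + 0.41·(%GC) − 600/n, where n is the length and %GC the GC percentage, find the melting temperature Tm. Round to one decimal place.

Length n = 49. Scanning the sequence gives T=12, A=17, G=13, C=7.
G+C = 20, so %GC = 20/49 × 100 = 40.816%
Salt term: 16.6 × (-0.237) = -3.934
GC term: 0.41 × 40.816 = 16.735; length term: −600/49 = −12.245
Tm = 81.5 + (-3.934) + 16.735 − 12.245 = 82.056 → 82.1°C

82.1°C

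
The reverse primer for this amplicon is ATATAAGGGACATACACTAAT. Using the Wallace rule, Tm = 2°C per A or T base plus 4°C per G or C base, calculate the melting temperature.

Scanning the sequence gives G=3, C=3, T=5, A=10.
So N_AT = 15 and N_GC = 6.
Tm = 4·6 + 2·15 = 24 + 30 = 54°C

54°C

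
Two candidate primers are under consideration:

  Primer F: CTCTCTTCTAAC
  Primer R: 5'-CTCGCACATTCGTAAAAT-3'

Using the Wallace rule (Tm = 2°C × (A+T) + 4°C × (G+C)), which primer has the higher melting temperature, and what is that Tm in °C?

Primer F: A+T=7, G+C=5 → Tm = 2(7)+4(5) = 34°C
Primer R: A+T=11, G+C=7 → Tm = 2(11)+4(7) = 50°C
34°C vs 50°C → primer R is higher.

Primer R, 50°C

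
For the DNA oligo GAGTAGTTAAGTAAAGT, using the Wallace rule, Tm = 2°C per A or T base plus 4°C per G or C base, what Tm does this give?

Counting bases: C=0, G=5, A=7, T=5
A+T = 12, G+C = 5
Tm = 2×12 + 4×5 = 44°C

44°C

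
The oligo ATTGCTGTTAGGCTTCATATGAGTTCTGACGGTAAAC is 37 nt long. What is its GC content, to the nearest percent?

41%

T=13, A=9, G=9, C=6
G+C = 9 + 6 = 15 out of 37 bases
%GC = 15/37 × 100 = 40.54% ≈ 41%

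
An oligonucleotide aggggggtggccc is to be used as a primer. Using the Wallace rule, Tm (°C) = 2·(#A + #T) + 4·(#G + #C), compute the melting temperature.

48°C

Counting bases: T=1, A=1, G=8, C=3
AT pairs contribute 2, GC pairs contribute 11.
Tm = 4·11 + 2·2 = 44 + 4 = 48°C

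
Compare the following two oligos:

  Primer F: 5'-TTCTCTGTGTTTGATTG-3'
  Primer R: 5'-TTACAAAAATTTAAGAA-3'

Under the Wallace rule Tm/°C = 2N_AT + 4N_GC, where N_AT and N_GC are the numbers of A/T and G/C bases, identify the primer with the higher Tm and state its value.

Primer F, 46°C

Primer F: A+T=11, G+C=6 → Tm = 2(11)+4(6) = 46°C
Primer R: A+T=15, G+C=2 → Tm = 2(15)+4(2) = 38°C
46°C vs 38°C → primer F is higher.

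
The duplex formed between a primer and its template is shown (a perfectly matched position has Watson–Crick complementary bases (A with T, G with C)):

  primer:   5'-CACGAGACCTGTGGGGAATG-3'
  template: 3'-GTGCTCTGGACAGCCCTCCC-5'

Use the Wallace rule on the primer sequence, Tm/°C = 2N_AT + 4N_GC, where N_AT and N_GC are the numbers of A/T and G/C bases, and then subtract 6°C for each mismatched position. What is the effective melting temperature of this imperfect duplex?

46°C

Primer base counts: A=5, T=3, G=8, C=4 → A+T=8, G+C=12
Perfect-match Tm = 2(8) + 4(12) = 16 + 48 = 64°C
Mismatches (positions where the bases are not complementary): 3 (at positions 13, 18, 19)
Effective Tm = 64 − 3×6 = 64 − 18 = 46°C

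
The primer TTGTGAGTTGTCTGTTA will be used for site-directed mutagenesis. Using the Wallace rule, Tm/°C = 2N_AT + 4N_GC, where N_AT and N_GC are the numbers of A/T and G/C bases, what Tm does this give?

46°C

Scanning the sequence gives A=2, T=9, G=5, C=1.
A+T = 11, G+C = 6
Tm = 2×11 + 4×6 = 46°C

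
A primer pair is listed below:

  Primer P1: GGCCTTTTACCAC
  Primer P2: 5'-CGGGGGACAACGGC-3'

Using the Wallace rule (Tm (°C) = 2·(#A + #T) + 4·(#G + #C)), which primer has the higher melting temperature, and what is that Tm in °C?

Primer P1: A+T=6, G+C=7 → Tm = 2(6)+4(7) = 40°C
Primer P2: A+T=3, G+C=11 → Tm = 2(3)+4(11) = 50°C
40°C vs 50°C → primer P2 is higher.

Primer P2, 50°C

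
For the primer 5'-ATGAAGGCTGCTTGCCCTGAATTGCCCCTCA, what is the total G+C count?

17

Scanning the sequence gives A=6, T=8, G=7, C=10.
Total G or C: 7 + 10 = 17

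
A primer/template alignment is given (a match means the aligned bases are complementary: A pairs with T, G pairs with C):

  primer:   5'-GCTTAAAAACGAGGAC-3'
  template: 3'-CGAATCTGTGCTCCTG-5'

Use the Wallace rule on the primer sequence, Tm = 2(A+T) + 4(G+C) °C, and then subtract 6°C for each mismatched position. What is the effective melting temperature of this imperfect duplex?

Primer base counts: A=7, T=2, G=4, C=3 → A+T=9, G+C=7
Perfect-match Tm = 2(9) + 4(7) = 18 + 28 = 46°C
Mismatches (positions where the bases are not complementary): 2 (at positions 6, 8)
Effective Tm = 46 − 2×6 = 46 − 12 = 34°C

34°C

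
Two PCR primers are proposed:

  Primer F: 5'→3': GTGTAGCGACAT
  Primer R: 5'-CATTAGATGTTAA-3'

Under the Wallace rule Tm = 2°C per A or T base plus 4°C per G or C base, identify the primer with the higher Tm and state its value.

Primer F: A+T=6, G+C=6 → Tm = 2(6)+4(6) = 36°C
Primer R: A+T=10, G+C=3 → Tm = 2(10)+4(3) = 32°C
36°C vs 32°C → primer F is higher.

Primer F, 36°C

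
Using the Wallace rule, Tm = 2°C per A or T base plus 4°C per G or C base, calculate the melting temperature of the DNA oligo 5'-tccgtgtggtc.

Scanning the sequence gives A=0, C=3, G=4, T=4.
So N_AT = 4 and N_GC = 7.
Tm = 2(4) + 4(7) = 8 + 28 = 36°C

36°C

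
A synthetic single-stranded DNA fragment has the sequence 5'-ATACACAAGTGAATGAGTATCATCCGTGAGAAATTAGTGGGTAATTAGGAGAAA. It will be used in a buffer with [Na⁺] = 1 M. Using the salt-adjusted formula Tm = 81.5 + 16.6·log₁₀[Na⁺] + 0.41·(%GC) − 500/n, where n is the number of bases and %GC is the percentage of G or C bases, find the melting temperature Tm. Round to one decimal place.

86.7°C

Length n = 54. T=13, G=14, C=5, A=22
G+C = 19, so %GC = 19/54 × 100 = 35.185%
Salt term: 16.6 × (0) = 0
GC term: 0.41 × 35.185 = 14.426; length term: −500/54 = −9.259
Tm = 81.5 + (0) + 14.426 − 9.259 = 86.667 → 86.7°C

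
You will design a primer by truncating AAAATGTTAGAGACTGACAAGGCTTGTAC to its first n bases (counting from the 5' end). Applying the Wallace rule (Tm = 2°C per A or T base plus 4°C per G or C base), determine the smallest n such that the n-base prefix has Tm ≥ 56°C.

First 20 bases: AAAATGTTAGAGACTGACAA → Tm = 52°C (< 56°C)
First 21 bases: AAAATGTTAGAGACTGACAAG → Tm = 56°C (≥ 56°C)
Each additional base adds 2°C (A/T) or 4°C (G/C), so Tm is non-decreasing in n; n = 21 is the first length to reach 56°C.

n = 21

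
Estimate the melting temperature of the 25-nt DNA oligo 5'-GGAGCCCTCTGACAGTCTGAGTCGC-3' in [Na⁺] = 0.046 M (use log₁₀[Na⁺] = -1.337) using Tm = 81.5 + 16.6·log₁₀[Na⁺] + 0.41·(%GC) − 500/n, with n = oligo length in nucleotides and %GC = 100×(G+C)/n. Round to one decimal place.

65.5°C

Length n = 25. Base counts: T=5, A=4, G=8, C=8
G+C = 16, so %GC = 16/25 × 100 = 64%
Salt term: 16.6 × (-1.337) = -22.194
GC term: 0.41 × 64 = 26.24; length term: −500/25 = −20
Tm = 81.5 + (-22.194) + 26.24 − 20 = 65.546 → 65.5°C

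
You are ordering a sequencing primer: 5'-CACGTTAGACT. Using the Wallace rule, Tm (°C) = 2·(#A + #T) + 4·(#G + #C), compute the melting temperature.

32°C

Counting bases: A=3, T=3, C=3, G=2
AT pairs contribute 6, GC pairs contribute 5.
Tm = 2(6) + 4(5) = 12 + 20 = 32°C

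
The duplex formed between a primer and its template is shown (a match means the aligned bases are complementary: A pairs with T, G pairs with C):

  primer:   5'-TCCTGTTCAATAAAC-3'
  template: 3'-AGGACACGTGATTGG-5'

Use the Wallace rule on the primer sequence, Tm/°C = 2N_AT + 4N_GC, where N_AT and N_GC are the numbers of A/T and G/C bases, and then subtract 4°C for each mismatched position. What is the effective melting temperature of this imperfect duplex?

Primer base counts: A=5, T=5, G=1, C=4 → A+T=10, G+C=5
Perfect-match Tm = 2(10) + 4(5) = 20 + 20 = 40°C
Mismatches (positions where the bases are not complementary): 3 (at positions 7, 10, 14)
Effective Tm = 40 − 3×4 = 40 − 12 = 28°C

28°C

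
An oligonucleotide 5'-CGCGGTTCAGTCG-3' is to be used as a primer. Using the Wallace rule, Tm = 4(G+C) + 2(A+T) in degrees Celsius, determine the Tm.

44°C

Base counts: C=4, G=5, T=3, A=1
So N_AT = 4 and N_GC = 9.
Tm = 4·9 + 2·4 = 36 + 8 = 44°C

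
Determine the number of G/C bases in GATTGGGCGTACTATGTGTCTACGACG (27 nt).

14

Base counts: G=9, A=5, T=8, C=5
G+C = 9 + 5 = 14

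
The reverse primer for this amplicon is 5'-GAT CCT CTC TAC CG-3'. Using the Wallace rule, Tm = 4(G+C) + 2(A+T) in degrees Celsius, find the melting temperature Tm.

44°C

Counting bases: A=2, G=2, C=6, T=4
A+T = 6, G+C = 8
Tm = 2(6) + 4(8) = 12 + 32 = 44°C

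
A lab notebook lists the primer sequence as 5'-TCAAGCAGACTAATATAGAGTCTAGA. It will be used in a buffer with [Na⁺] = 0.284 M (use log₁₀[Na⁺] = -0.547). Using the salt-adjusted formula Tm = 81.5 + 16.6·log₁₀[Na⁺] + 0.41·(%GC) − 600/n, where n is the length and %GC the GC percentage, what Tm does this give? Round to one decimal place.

Length n = 26. Counting bases: A=11, G=5, C=4, T=6
G+C = 9, so %GC = 9/26 × 100 = 34.615%
Salt term: 16.6 × (-0.547) = -9.08
GC term: 0.41 × 34.615 = 14.192; length term: −600/26 = −23.077
Tm = 81.5 + (-9.08) + 14.192 − 23.077 = 63.535 → 63.5°C

63.5°C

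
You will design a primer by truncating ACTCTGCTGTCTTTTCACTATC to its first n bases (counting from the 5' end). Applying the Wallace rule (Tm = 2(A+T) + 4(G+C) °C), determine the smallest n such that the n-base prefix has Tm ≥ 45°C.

First 15 bases: ACTCTGCTGTCTTTT → Tm = 42°C (< 45°C)
First 16 bases: ACTCTGCTGTCTTTTC → Tm = 46°C (≥ 45°C)
Each additional base adds 2°C (A/T) or 4°C (G/C), so Tm is non-decreasing in n; n = 16 is the first length to reach 45°C.

n = 16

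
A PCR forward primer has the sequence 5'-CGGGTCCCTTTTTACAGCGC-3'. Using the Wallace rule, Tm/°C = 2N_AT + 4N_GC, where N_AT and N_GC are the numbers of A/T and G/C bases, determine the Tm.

G=5, A=2, T=6, C=7
So N_AT = 8 and N_GC = 12.
Tm = 2(8) + 4(12) = 16 + 48 = 64°C

64°C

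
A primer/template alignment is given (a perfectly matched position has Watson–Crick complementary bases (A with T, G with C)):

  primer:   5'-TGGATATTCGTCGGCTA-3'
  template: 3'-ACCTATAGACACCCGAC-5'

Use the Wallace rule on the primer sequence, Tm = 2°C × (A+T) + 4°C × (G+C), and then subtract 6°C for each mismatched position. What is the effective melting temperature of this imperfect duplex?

26°C

Primer base counts: A=3, T=6, G=5, C=3 → A+T=9, G+C=8
Perfect-match Tm = 2(9) + 4(8) = 18 + 32 = 50°C
Mismatches (positions where the bases are not complementary): 4 (at positions 8, 9, 12, 17)
Effective Tm = 50 − 4×6 = 50 − 24 = 26°C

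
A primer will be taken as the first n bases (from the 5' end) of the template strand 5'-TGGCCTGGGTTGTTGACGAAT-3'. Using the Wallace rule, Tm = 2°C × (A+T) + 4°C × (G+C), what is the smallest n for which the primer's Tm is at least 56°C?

First 17 bases: TGGCCTGGGTTGTTGAC → Tm = 54°C (< 56°C)
First 18 bases: TGGCCTGGGTTGTTGACG → Tm = 58°C (≥ 56°C)
Each additional base adds 2°C (A/T) or 4°C (G/C), so Tm is non-decreasing in n; n = 18 is the first length to reach 56°C.

n = 18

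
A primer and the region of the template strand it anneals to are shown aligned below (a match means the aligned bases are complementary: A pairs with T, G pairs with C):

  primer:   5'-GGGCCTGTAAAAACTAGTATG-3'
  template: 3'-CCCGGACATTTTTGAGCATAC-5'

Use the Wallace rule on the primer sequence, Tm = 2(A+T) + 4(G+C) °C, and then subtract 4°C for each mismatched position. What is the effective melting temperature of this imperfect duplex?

Primer base counts: A=7, T=5, G=6, C=3 → A+T=12, G+C=9
Perfect-match Tm = 2(12) + 4(9) = 24 + 36 = 60°C
Mismatches (positions where the bases are not complementary): 1 (at position 16)
Effective Tm = 60 − 1×4 = 60 − 4 = 56°C

56°C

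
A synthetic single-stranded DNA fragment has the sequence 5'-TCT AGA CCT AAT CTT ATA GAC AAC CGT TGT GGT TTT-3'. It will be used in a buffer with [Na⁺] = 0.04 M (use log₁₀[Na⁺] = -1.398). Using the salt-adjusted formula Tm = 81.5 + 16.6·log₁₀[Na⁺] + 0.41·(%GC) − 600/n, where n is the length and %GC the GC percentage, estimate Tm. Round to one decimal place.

Length n = 36. Base counts: A=9, T=14, G=6, C=7
G+C = 13, so %GC = 13/36 × 100 = 36.111%
Salt term: 16.6 × (-1.398) = -23.207
GC term: 0.41 × 36.111 = 14.806; length term: −600/36 = −16.667
Tm = 81.5 + (-23.207) + 14.806 − 16.667 = 56.432 → 56.4°C

56.4°C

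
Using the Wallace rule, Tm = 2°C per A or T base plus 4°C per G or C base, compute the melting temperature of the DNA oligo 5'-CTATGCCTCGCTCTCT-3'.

50°C

Scanning the sequence gives T=6, G=2, C=7, A=1.
AT pairs contribute 7, GC pairs contribute 9.
Tm = 2(7) + 4(9) = 14 + 36 = 50°C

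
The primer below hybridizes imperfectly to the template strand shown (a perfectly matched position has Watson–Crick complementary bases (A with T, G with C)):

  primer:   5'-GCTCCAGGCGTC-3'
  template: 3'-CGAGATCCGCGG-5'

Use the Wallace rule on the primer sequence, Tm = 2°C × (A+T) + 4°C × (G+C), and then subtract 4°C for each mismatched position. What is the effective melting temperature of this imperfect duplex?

Primer base counts: A=1, T=2, G=4, C=5 → A+T=3, G+C=9
Perfect-match Tm = 2(3) + 4(9) = 6 + 36 = 42°C
Mismatches (positions where the bases are not complementary): 2 (at positions 5, 11)
Effective Tm = 42 − 2×4 = 42 − 8 = 34°C

34°C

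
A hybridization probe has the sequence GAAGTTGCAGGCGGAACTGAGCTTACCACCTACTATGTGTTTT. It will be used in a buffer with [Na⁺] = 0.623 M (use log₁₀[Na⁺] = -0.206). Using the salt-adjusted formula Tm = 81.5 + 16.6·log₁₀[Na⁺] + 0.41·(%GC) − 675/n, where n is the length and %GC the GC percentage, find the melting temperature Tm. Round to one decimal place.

Length n = 43. C=9, G=11, A=10, T=13
G+C = 20, so %GC = 20/43 × 100 = 46.512%
Salt term: 16.6 × (-0.206) = -3.42
GC term: 0.41 × 46.512 = 19.07; length term: −675/43 = −15.698
Tm = 81.5 + (-3.42) + 19.07 − 15.698 = 81.452 → 81.5°C

81.5°C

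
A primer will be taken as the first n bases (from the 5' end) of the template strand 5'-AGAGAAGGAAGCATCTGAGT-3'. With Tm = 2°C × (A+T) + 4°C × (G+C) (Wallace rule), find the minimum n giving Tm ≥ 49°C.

n = 17

First 16 bases: AGAGAAGGAAGCATCT → Tm = 46°C (< 49°C)
First 17 bases: AGAGAAGGAAGCATCTG → Tm = 50°C (≥ 49°C)
Each additional base adds 2°C (A/T) or 4°C (G/C), so Tm is non-decreasing in n; n = 17 is the first length to reach 49°C.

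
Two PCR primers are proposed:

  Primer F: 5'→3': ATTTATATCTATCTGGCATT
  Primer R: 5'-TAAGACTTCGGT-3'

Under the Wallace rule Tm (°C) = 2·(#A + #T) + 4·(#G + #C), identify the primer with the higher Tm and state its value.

Primer F, 50°C

Primer F: A+T=15, G+C=5 → Tm = 2(15)+4(5) = 50°C
Primer R: A+T=7, G+C=5 → Tm = 2(7)+4(5) = 34°C
50°C vs 34°C → primer F is higher.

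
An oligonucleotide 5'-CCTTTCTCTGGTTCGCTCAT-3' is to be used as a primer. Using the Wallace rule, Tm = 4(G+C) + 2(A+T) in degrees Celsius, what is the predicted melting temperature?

60°C

Base counts: A=1, T=9, C=7, G=3
So N_AT = 10 and N_GC = 10.
Tm = 4·10 + 2·10 = 40 + 20 = 60°C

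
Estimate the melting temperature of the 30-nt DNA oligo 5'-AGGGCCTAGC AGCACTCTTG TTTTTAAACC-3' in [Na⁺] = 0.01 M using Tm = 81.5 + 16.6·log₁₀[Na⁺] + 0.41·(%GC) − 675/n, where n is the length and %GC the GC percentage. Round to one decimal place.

Length n = 30. A=7, G=6, C=8, T=9
G+C = 14, so %GC = 14/30 × 100 = 46.667%
Salt term: 16.6 × (-2) = -33.2
GC term: 0.41 × 46.667 = 19.133; length term: −675/30 = −22.5
Tm = 81.5 + (-33.2) + 19.133 − 22.5 = 44.933 → 44.9°C

44.9°C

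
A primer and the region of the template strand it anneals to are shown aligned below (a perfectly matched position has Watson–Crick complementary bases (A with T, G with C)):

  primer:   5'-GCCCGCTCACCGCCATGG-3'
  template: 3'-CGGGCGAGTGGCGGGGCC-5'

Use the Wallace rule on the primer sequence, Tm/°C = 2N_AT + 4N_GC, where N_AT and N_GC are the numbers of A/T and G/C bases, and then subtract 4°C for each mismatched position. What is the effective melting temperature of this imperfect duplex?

56°C

Primer base counts: A=2, T=2, G=5, C=9 → A+T=4, G+C=14
Perfect-match Tm = 2(4) + 4(14) = 8 + 56 = 64°C
Mismatches (positions where the bases are not complementary): 2 (at positions 15, 16)
Effective Tm = 64 − 2×4 = 64 − 8 = 56°C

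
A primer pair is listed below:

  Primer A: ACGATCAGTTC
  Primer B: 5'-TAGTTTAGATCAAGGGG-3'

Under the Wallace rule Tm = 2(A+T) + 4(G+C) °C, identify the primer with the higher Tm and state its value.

Primer A: A+T=6, G+C=5 → Tm = 2(6)+4(5) = 32°C
Primer B: A+T=10, G+C=7 → Tm = 2(10)+4(7) = 48°C
32°C vs 48°C → primer B is higher.

Primer B, 48°C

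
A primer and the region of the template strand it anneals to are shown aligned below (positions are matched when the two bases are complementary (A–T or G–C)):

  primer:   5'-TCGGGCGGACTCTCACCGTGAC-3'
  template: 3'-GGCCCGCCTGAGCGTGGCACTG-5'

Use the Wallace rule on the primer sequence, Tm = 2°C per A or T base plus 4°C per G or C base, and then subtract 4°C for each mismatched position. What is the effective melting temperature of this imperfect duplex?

Primer base counts: A=3, T=4, G=7, C=8 → A+T=7, G+C=15
Perfect-match Tm = 2(7) + 4(15) = 14 + 60 = 74°C
Mismatches (positions where the bases are not complementary): 2 (at positions 1, 13)
Effective Tm = 74 − 2×4 = 74 − 8 = 66°C

66°C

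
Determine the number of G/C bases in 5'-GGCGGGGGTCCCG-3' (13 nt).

Counting bases: T=1, C=4, G=8, A=0
Total G or C: 8 + 4 = 12

12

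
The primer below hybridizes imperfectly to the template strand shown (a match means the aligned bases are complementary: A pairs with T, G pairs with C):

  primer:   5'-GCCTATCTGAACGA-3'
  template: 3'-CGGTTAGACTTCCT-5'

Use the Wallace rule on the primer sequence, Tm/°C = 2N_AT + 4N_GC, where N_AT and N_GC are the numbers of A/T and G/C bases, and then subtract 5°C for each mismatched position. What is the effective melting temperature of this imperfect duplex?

Primer base counts: A=4, T=3, G=3, C=4 → A+T=7, G+C=7
Perfect-match Tm = 2(7) + 4(7) = 14 + 28 = 42°C
Mismatches (positions where the bases are not complementary): 2 (at positions 4, 12)
Effective Tm = 42 − 2×5 = 42 − 10 = 32°C

32°C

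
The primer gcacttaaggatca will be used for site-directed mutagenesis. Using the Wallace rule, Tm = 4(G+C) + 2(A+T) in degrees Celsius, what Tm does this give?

40°C

Base counts: G=3, T=3, C=3, A=5
AT pairs contribute 8, GC pairs contribute 6.
Tm = 2(8) + 4(6) = 16 + 24 = 40°C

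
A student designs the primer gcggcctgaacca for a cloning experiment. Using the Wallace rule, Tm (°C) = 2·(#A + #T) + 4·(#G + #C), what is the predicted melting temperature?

44°C

Scanning the sequence gives A=3, T=1, C=5, G=4.
AT pairs contribute 4, GC pairs contribute 9.
Tm = 2×4 + 4×9 = 44°C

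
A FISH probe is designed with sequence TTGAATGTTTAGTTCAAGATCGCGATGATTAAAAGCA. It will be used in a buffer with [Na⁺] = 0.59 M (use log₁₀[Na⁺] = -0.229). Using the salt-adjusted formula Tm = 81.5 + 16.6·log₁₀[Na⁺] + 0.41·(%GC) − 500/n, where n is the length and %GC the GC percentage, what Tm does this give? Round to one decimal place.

77.5°C

Length n = 37. Base counts: A=13, T=12, C=4, G=8
G+C = 12, so %GC = 12/37 × 100 = 32.432%
Salt term: 16.6 × (-0.229) = -3.801
GC term: 0.41 × 32.432 = 13.297; length term: −500/37 = −13.514
Tm = 81.5 + (-3.801) + 13.297 − 13.514 = 77.482 → 77.5°C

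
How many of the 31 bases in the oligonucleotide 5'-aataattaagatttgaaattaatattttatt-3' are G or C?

Base counts: A=14, G=2, C=0, T=15
Total G or C: 2 + 0 = 2

2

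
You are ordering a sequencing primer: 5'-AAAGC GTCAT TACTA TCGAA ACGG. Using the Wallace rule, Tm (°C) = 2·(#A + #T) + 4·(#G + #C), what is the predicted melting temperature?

G=5, C=5, A=9, T=5
AT pairs contribute 14, GC pairs contribute 10.
Tm = 4·10 + 2·14 = 40 + 28 = 68°C

68°C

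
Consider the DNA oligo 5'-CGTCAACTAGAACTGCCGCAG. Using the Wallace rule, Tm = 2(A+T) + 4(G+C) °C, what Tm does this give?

G=5, A=6, T=3, C=7
A+T = 9, G+C = 12
Tm = 2×9 + 4×12 = 66°C

66°C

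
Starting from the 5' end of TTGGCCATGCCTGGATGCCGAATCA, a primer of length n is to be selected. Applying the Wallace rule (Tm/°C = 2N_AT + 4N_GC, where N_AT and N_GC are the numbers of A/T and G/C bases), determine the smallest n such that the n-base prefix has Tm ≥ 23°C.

n = 8

First 7 bases: TTGGCCA → Tm = 22°C (< 23°C)
First 8 bases: TTGGCCAT → Tm = 24°C (≥ 23°C)
Since every base adds ≥2°C, Tm only increases with n, so the threshold is first crossed at n = 8.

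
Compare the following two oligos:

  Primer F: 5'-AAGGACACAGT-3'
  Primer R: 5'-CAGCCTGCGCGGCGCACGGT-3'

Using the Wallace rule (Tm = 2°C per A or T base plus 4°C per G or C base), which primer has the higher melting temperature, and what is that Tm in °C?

Primer R, 72°C

Primer F: A+T=6, G+C=5 → Tm = 2(6)+4(5) = 32°C
Primer R: A+T=4, G+C=16 → Tm = 2(4)+4(16) = 72°C
32°C vs 72°C → primer R is higher.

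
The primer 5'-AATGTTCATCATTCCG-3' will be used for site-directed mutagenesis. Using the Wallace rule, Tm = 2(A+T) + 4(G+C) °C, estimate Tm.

44°C

Counting bases: T=6, G=2, A=4, C=4
A+T = 10, G+C = 6
Tm = 2×10 + 4×6 = 44°C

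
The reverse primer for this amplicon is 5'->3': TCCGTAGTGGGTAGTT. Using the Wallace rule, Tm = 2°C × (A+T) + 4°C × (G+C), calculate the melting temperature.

C=2, A=2, G=6, T=6
So N_AT = 8 and N_GC = 8.
Tm = 4·8 + 2·8 = 32 + 16 = 48°C

48°C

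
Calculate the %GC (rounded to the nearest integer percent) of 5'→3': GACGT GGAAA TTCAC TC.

47%

Counting bases: G=4, T=4, C=4, A=5
G+C = 4 + 4 = 8 out of 17 bases
%GC = 8/17 × 100 = 47.06% ≈ 47%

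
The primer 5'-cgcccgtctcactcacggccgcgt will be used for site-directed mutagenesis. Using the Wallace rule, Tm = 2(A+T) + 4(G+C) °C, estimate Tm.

Counting bases: A=2, C=12, T=4, G=6
A+T = 6, G+C = 18
Tm = 2(6) + 4(18) = 12 + 72 = 84°C

84°C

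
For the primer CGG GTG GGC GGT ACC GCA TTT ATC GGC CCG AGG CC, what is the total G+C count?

25

Base counts: G=14, T=6, C=11, A=4
Total G or C: 14 + 11 = 25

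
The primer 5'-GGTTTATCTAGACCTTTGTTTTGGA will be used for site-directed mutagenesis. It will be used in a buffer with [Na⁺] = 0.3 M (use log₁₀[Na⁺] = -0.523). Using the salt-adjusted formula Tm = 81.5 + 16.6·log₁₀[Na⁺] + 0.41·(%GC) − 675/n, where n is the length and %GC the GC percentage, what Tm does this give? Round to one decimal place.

60.6°C

Length n = 25. Scanning the sequence gives A=4, T=12, C=3, G=6.
G+C = 9, so %GC = 9/25 × 100 = 36%
Salt term: 16.6 × (-0.523) = -8.682
GC term: 0.41 × 36 = 14.76; length term: −675/25 = −27
Tm = 81.5 + (-8.682) + 14.76 − 27 = 60.578 → 60.6°C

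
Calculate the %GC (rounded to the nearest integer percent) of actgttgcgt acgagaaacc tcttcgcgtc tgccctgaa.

54%

A=8, G=9, T=10, C=12
G+C = 9 + 12 = 21 out of 39 bases
%GC = 21/39 × 100 = 53.85% ≈ 54%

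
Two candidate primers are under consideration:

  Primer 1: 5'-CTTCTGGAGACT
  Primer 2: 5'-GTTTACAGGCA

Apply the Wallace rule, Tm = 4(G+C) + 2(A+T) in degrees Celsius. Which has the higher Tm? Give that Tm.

Primer 1, 36°C

Primer 1: A+T=6, G+C=6 → Tm = 2(6)+4(6) = 36°C
Primer 2: A+T=6, G+C=5 → Tm = 2(6)+4(5) = 32°C
36°C vs 32°C → primer 1 is higher.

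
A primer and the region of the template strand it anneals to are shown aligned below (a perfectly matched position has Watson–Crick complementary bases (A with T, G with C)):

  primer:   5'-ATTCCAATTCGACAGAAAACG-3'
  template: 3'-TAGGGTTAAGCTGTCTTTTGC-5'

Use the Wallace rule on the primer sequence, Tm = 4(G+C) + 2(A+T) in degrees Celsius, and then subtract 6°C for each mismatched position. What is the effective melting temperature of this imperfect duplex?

Primer base counts: A=9, T=4, G=3, C=5 → A+T=13, G+C=8
Perfect-match Tm = 2(13) + 4(8) = 26 + 32 = 58°C
Mismatches (positions where the bases are not complementary): 1 (at position 3)
Effective Tm = 58 − 1×6 = 58 − 6 = 52°C

52°C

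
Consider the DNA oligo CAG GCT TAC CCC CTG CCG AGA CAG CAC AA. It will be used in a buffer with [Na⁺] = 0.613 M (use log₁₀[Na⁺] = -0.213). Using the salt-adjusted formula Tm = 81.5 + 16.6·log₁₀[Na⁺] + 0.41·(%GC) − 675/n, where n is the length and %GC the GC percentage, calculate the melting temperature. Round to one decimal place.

80.1°C

Length n = 29. Base counts: G=6, C=12, A=8, T=3
G+C = 18, so %GC = 18/29 × 100 = 62.069%
Salt term: 16.6 × (-0.213) = -3.536
GC term: 0.41 × 62.069 = 25.448; length term: −675/29 = −23.276
Tm = 81.5 + (-3.536) + 25.448 − 23.276 = 80.136 → 80.1°C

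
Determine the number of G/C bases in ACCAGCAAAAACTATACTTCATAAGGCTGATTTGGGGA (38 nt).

15

Base counts: A=14, G=8, T=9, C=7
G+C = 8 + 7 = 15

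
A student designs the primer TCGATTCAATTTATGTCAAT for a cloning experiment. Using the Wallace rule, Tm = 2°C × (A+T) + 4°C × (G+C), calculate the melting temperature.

50°C

G=2, A=6, C=3, T=9
AT pairs contribute 15, GC pairs contribute 5.
Tm = 4·5 + 2·15 = 20 + 30 = 50°C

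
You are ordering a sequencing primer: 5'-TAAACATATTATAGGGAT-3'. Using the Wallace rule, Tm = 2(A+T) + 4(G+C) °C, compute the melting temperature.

G=3, C=1, T=6, A=8
AT pairs contribute 14, GC pairs contribute 4.
Tm = 4·4 + 2·14 = 16 + 28 = 44°C

44°C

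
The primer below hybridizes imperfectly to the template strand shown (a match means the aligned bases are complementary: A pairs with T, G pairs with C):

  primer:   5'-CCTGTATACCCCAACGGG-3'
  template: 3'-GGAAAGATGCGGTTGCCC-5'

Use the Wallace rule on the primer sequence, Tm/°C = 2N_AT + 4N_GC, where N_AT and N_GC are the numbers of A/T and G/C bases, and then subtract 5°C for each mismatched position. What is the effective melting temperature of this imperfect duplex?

Primer base counts: A=4, T=3, G=4, C=7 → A+T=7, G+C=11
Perfect-match Tm = 2(7) + 4(11) = 14 + 44 = 58°C
Mismatches (positions where the bases are not complementary): 3 (at positions 4, 6, 10)
Effective Tm = 58 − 3×5 = 58 − 15 = 43°C

43°C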